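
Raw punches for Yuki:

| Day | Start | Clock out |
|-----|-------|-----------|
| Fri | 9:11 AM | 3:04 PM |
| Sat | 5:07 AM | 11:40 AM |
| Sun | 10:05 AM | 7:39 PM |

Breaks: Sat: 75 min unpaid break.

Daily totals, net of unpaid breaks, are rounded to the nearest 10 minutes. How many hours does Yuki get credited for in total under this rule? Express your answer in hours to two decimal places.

20.67 hours

Fri: 9:11 AM–3:04 PM = 5 h 53 min → rounds to 5 h 50 min
Sat: 5:07 AM–11:40 AM = 6 h 33 min − 75 min = 5 h 18 min → rounds to 5 h 20 min
Sun: 10:05 AM–7:39 PM = 9 h 34 min → rounds to 9 h 30 min
Total credited: 20 h 40 min.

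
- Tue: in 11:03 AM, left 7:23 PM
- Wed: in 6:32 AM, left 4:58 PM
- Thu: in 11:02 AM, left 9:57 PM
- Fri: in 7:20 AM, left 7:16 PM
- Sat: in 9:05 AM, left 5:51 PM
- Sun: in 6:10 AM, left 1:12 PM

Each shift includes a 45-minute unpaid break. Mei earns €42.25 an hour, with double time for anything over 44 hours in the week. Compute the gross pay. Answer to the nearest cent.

Tue: 11:03 AM–7:23 PM = 8 h 20 min; less 45 min break → 7 h 35 min
Wed: 6:32 AM–4:58 PM = 10 h 26 min; less 45 min break → 9 h 41 min
Thu: 11:02 AM–9:57 PM = 10 h 55 min; less 45 min break → 10 h 10 min
Fri: 7:20 AM–7:16 PM = 11 h 56 min; less 45 min break → 11 h 11 min
Sat: 9:05 AM–5:51 PM = 8 h 46 min; less 45 min break → 8 h 1 min
Sun: 6:10 AM–1:12 PM = 7 h 2 min; less 45 min break → 6 h 17 min
Total worked: 52 h 55 min = 3175 min.
Regular 44 h 0 min = 2640 min at €42.25/h; overtime 8 h 55 min = 535 min at €84.50/h.
Pay = (2640 × €42.25 + 535 × €84.50) ÷ 60 = €2612.46.

€2612.46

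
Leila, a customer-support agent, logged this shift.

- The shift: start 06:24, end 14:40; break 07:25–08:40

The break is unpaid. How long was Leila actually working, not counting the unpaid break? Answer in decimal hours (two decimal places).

The shift: 06:24–14:40 = 8 h 16 min; less 75 min break → 7 h 1 min

7.02 hours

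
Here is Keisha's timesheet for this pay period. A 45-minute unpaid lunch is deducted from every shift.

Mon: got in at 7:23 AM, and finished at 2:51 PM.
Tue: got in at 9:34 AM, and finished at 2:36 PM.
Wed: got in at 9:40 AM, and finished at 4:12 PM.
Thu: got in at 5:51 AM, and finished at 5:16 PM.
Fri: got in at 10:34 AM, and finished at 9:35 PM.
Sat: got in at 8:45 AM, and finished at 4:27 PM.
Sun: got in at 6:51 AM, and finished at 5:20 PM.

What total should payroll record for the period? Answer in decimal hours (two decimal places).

Mon: 7:23 AM–2:51 PM = 7 h 28 min; less 45 min break → 6 h 43 min
Tue: 9:34 AM–2:36 PM = 5 h 2 min; less 45 min break → 4 h 17 min
Wed: 9:40 AM–4:12 PM = 6 h 32 min; less 45 min break → 5 h 47 min
Thu: 5:51 AM–5:16 PM = 11 h 25 min; less 45 min break → 10 h 40 min
Fri: 10:34 AM–9:35 PM = 11 h 1 min; less 45 min break → 10 h 16 min
Sat: 8:45 AM–4:27 PM = 7 h 42 min; less 45 min break → 6 h 57 min
Sun: 6:51 AM–5:20 PM = 10 h 29 min; less 45 min break → 9 h 44 min
Total: 6 h 43 min + 4 h 17 min + 5 h 47 min + 10 h 40 min + 10 h 16 min + 6 h 57 min + 9 h 44 min = 54 h 24 min.

54.40 hours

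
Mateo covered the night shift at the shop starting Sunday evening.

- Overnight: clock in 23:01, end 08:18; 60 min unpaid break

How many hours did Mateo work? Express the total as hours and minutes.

Overnight: 23:01 → midnight = 0 h 59 min; midnight → 08:18 = 8 h 18 min; span 9 h 17 min; less 60 min break → 8 h 17 min

8 h 17 min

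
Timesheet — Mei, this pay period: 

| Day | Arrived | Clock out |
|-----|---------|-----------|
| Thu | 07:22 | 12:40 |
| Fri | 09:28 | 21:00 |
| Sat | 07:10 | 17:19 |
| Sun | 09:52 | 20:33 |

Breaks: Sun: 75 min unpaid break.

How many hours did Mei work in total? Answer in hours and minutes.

Thu: 07:22–12:40 = 5 h 18 min
Fri: 09:28–21:00 = 11 h 32 min
Sat: 07:10–17:19 = 10 h 9 min
Sun: 09:52–20:33 = 10 h 41 min; less 75 min break → 9 h 26 min
Total: 5 h 18 min + 11 h 32 min + 10 h 9 min + 9 h 26 min = 36 h 25 min.

36 h 25 min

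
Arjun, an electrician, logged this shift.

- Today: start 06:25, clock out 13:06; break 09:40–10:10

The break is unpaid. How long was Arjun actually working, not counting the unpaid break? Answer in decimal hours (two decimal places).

6.18 hours

Today: 06:25–13:06 = 6 h 41 min; less 30 min break → 6 h 11 min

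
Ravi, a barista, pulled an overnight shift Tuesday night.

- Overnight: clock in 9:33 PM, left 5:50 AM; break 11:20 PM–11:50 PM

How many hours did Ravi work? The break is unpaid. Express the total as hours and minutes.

Overnight: 9:33 PM → midnight = 2 h 27 min; midnight → 5:50 AM = 5 h 50 min; span 8 h 17 min; less 30 min break → 7 h 47 min

7 h 47 min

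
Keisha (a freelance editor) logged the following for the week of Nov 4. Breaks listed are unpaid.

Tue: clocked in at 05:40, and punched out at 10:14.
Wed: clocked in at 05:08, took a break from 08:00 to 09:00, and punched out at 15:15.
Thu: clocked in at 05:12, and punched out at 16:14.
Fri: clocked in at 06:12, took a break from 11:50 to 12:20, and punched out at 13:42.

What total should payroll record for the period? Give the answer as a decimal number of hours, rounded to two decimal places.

31.72 hours

Tue: 05:40–10:14 = 4 h 34 min
Wed: 05:08–15:15 = 10 h 7 min; less 60 min break → 9 h 7 min
Thu: 05:12–16:14 = 11 h 2 min
Fri: 06:12–13:42 = 7 h 30 min; less 30 min break → 7 h 0 min
Total: 4 h 34 min + 9 h 7 min + 11 h 2 min + 7 h 0 min = 31 h 43 min.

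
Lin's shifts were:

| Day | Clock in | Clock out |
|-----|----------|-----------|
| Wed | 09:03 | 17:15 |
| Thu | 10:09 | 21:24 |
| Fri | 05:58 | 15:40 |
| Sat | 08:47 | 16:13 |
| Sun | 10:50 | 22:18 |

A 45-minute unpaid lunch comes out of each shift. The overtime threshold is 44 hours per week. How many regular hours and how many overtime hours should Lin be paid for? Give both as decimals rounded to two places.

Regular 44.00 hours, overtime 0.30 hours

Wed: 09:03–17:15 = 8 h 12 min; less 45 min break → 7 h 27 min
Thu: 10:09–21:24 = 11 h 15 min; less 45 min break → 10 h 30 min
Fri: 05:58–15:40 = 9 h 42 min; less 45 min break → 8 h 57 min
Sat: 08:47–16:13 = 7 h 26 min; less 45 min break → 6 h 41 min
Sun: 10:50–22:18 = 11 h 28 min; less 45 min break → 10 h 43 min
Total worked: 44 h 18 min = 44.30 h.
Threshold 44 h → overtime 0 h 18 min, regular 44 h 0 min.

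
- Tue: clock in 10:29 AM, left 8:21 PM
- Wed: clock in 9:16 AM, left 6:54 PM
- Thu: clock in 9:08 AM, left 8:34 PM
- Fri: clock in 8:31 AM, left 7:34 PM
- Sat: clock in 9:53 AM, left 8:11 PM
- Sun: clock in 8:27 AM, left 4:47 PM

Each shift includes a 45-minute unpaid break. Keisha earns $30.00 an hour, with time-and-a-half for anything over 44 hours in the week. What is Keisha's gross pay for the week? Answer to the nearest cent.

$1865.25

Tue: 10:29 AM–8:21 PM = 9 h 52 min; less 45 min break → 9 h 7 min
Wed: 9:16 AM–6:54 PM = 9 h 38 min; less 45 min break → 8 h 53 min
Thu: 9:08 AM–8:34 PM = 11 h 26 min; less 45 min break → 10 h 41 min
Fri: 8:31 AM–7:34 PM = 11 h 3 min; less 45 min break → 10 h 18 min
Sat: 9:53 AM–8:11 PM = 10 h 18 min; less 45 min break → 9 h 33 min
Sun: 8:27 AM–4:47 PM = 8 h 20 min; less 45 min break → 7 h 35 min
Total worked: 56 h 7 min = 3367 min.
Regular 44 h 0 min = 2640 min at $30.00/h; overtime 12 h 7 min = 727 min at $45.00/h.
Pay = (2640 × $30.00 + 727 × $45.00) ÷ 60 = $1865.25.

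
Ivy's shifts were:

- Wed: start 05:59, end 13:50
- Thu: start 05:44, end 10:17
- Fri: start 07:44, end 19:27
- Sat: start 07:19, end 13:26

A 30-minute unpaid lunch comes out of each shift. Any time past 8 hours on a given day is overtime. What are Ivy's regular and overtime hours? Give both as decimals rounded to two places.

Wed: 05:59–13:50 = 7 h 51 min; less 30 min break → 7 h 21 min
Thu: 05:44–10:17 = 4 h 33 min; less 30 min break → 4 h 3 min
Fri: 07:44–19:27 = 11 h 43 min; less 30 min break → 11 h 13 min
Sat: 07:19–13:26 = 6 h 7 min; less 30 min break → 5 h 37 min
Wed reg 7 h 21 min / OT 0 h 0 min; Thu reg 4 h 3 min / OT 0 h 0 min; Fri reg 8 h 0 min / OT 3 h 13 min; Sat reg 5 h 37 min / OT 0 h 0 min.
Totals: regular 25 h 1 min, overtime 3 h 13 min.

Regular 25.02 hours, overtime 3.22 hours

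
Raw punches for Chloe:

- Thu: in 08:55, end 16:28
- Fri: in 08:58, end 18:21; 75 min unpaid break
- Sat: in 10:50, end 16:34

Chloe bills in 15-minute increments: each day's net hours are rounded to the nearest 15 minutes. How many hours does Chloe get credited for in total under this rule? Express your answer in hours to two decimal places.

21.50 hours

Thu: 08:55–16:28 = 7 h 33 min → rounds to 7 h 30 min
Fri: 08:58–18:21 = 9 h 23 min − 75 min = 8 h 8 min → rounds to 8 h 15 min
Sat: 10:50–16:34 = 5 h 44 min → rounds to 5 h 45 min
Total credited: 21 h 30 min.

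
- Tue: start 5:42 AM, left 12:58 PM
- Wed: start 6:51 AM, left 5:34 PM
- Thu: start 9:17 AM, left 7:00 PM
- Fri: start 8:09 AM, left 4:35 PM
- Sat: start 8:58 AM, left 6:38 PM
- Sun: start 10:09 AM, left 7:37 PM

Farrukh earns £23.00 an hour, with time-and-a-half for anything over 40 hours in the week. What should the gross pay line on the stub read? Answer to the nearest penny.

£1446.70

Tue: 5:42 AM–12:58 PM = 7 h 16 min
Wed: 6:51 AM–5:34 PM = 10 h 43 min
Thu: 9:17 AM–7:00 PM = 9 h 43 min
Fri: 8:09 AM–4:35 PM = 8 h 26 min
Sat: 8:58 AM–6:38 PM = 9 h 40 min
Sun: 10:09 AM–7:37 PM = 9 h 28 min
Total worked: 55 h 16 min = 3316 min.
Regular 40 h 0 min = 2400 min at £23.00/h; overtime 15 h 16 min = 916 min at £34.50/h.
Pay = (2400 × £23.00 + 916 × £34.50) ÷ 60 = £1446.70.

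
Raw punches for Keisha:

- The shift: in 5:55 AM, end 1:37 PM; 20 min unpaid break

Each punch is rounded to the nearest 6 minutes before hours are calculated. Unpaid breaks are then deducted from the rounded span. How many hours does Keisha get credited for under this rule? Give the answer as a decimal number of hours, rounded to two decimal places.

7.37 hours

The shift: in 5:55 AM→5:54 AM, out 1:37 PM→1:36 PM; 7 h 42 min − 20 min = 7 h 22 min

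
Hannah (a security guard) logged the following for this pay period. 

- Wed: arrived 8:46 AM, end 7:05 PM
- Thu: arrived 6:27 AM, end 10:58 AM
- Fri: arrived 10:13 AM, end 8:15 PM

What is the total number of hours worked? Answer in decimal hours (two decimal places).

24.87 hours

Wed: 8:46 AM–7:05 PM = 10 h 19 min
Thu: 6:27 AM–10:58 AM = 4 h 31 min
Fri: 10:13 AM–8:15 PM = 10 h 2 min
Total: 10 h 19 min + 4 h 31 min + 10 h 2 min = 24 h 52 min.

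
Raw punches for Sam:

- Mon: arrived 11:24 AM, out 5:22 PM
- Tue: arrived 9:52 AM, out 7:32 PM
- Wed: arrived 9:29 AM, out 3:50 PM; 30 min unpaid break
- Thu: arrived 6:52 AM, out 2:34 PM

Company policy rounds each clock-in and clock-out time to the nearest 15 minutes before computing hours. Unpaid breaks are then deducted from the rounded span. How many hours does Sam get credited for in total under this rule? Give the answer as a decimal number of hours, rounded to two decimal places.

29.00 hours

Mon: in 11:24 AM→11:30 AM, out 5:22 PM→5:15 PM; 5 h 45 min
Tue: in 9:52 AM→9:45 AM, out 7:32 PM→7:30 PM; 9 h 45 min
Wed: in 9:29 AM→9:30 AM, out 3:50 PM→3:45 PM; 6 h 15 min − 30 min = 5 h 45 min
Thu: in 6:52 AM→6:45 AM, out 2:34 PM→2:30 PM; 7 h 45 min
Total credited: 29 h 0 min.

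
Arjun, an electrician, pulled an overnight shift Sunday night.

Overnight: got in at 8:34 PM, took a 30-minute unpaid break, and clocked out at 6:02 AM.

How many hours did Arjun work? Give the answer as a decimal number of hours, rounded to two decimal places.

Overnight: 8:34 PM → midnight = 3 h 26 min; midnight → 6:02 AM = 6 h 2 min; span 9 h 28 min; less 30 min break → 8 h 58 min

8.97 hours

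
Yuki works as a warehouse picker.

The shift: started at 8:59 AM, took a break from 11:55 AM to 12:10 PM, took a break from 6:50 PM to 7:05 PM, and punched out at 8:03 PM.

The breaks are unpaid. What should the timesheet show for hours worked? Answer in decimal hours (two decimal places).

10.57 hours

The shift: 8:59 AM–8:03 PM = 11 h 4 min; less 30 min break → 10 h 34 min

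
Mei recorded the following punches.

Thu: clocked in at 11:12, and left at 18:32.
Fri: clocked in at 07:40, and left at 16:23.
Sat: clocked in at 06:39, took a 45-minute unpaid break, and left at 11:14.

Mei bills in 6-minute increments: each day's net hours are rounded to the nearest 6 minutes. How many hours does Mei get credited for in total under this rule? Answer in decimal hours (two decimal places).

19.80 hours

Thu: 11:12–18:32 = 7 h 20 min → rounds to 7 h 18 min
Fri: 07:40–16:23 = 8 h 43 min → rounds to 8 h 42 min
Sat: 06:39–11:14 = 4 h 35 min − 45 min = 3 h 50 min → rounds to 3 h 48 min
Total credited: 19 h 48 min.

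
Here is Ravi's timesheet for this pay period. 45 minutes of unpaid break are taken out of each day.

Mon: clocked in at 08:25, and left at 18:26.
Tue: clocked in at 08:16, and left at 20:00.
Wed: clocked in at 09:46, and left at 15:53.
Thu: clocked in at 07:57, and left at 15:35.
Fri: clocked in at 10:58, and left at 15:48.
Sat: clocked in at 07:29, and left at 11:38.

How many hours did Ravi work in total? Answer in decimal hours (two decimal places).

39.98 hours

Mon: 08:25–18:26 = 10 h 1 min; less 45 min break → 9 h 16 min
Tue: 08:16–20:00 = 11 h 44 min; less 45 min break → 10 h 59 min
Wed: 09:46–15:53 = 6 h 7 min; less 45 min break → 5 h 22 min
Thu: 07:57–15:35 = 7 h 38 min; less 45 min break → 6 h 53 min
Fri: 10:58–15:48 = 4 h 50 min; less 45 min break → 4 h 5 min
Sat: 07:29–11:38 = 4 h 9 min; less 45 min break → 3 h 24 min
Total: 9 h 16 min + 10 h 59 min + 5 h 22 min + 6 h 53 min + 4 h 5 min + 3 h 24 min = 39 h 59 min.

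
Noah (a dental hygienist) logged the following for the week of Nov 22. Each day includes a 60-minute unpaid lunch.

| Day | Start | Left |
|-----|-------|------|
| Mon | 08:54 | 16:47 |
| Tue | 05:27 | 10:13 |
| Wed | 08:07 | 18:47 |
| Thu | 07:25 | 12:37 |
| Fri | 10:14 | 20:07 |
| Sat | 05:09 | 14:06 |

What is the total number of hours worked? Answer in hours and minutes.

41 h 21 min

Mon: 08:54–16:47 = 7 h 53 min; less 60 min break → 6 h 53 min
Tue: 05:27–10:13 = 4 h 46 min; less 60 min break → 3 h 46 min
Wed: 08:07–18:47 = 10 h 40 min; less 60 min break → 9 h 40 min
Thu: 07:25–12:37 = 5 h 12 min; less 60 min break → 4 h 12 min
Fri: 10:14–20:07 = 9 h 53 min; less 60 min break → 8 h 53 min
Sat: 05:09–14:06 = 8 h 57 min; less 60 min break → 7 h 57 min
Total: 6 h 53 min + 3 h 46 min + 9 h 40 min + 4 h 12 min + 8 h 53 min + 7 h 57 min = 41 h 21 min.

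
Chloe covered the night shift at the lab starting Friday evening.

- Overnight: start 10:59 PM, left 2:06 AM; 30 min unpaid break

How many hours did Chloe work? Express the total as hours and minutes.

Overnight: 10:59 PM → midnight = 1 h 1 min; midnight → 2:06 AM = 2 h 6 min; span 3 h 7 min; less 30 min break → 2 h 37 min

2 h 37 min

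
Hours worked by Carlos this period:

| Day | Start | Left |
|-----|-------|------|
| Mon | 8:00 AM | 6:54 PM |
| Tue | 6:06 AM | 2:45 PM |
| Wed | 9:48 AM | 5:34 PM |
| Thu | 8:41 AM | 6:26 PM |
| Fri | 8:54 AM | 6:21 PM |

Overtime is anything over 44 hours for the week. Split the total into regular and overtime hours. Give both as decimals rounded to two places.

Mon: 8:00 AM–6:54 PM = 10 h 54 min
Tue: 6:06 AM–2:45 PM = 8 h 39 min
Wed: 9:48 AM–5:34 PM = 7 h 46 min
Thu: 8:41 AM–6:26 PM = 9 h 45 min
Fri: 8:54 AM–6:21 PM = 9 h 27 min
Total worked: 46 h 31 min = 46.52 h.
Threshold 44 h → overtime 2 h 31 min, regular 44 h 0 min.

Regular 44.00 hours, overtime 2.52 hours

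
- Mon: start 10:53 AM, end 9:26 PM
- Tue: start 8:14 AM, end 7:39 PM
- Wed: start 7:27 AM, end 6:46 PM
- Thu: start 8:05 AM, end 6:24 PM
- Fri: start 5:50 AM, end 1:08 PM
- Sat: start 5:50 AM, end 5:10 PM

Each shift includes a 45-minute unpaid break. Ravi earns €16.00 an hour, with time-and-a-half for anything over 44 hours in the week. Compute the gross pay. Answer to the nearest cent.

Mon: 10:53 AM–9:26 PM = 10 h 33 min; less 45 min break → 9 h 48 min
Tue: 8:14 AM–7:39 PM = 11 h 25 min; less 45 min break → 10 h 40 min
Wed: 7:27 AM–6:46 PM = 11 h 19 min; less 45 min break → 10 h 34 min
Thu: 8:05 AM–6:24 PM = 10 h 19 min; less 45 min break → 9 h 34 min
Fri: 5:50 AM–1:08 PM = 7 h 18 min; less 45 min break → 6 h 33 min
Sat: 5:50 AM–5:10 PM = 11 h 20 min; less 45 min break → 10 h 35 min
Total worked: 57 h 44 min = 3464 min.
Regular 44 h 0 min = 2640 min at €16.00/h; overtime 13 h 44 min = 824 min at €24.00/h.
Pay = (2640 × €16.00 + 824 × €24.00) ÷ 60 = €1033.60.

€1033.60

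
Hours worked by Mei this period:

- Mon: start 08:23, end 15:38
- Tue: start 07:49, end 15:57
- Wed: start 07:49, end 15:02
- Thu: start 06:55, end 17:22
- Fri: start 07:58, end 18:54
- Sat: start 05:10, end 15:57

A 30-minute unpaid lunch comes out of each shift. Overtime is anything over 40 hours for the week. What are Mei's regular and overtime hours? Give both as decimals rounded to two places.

Mon: 08:23–15:38 = 7 h 15 min; less 30 min break → 6 h 45 min
Tue: 07:49–15:57 = 8 h 8 min; less 30 min break → 7 h 38 min
Wed: 07:49–15:02 = 7 h 13 min; less 30 min break → 6 h 43 min
Thu: 06:55–17:22 = 10 h 27 min; less 30 min break → 9 h 57 min
Fri: 07:58–18:54 = 10 h 56 min; less 30 min break → 10 h 26 min
Sat: 05:10–15:57 = 10 h 47 min; less 30 min break → 10 h 17 min
Total worked: 51 h 46 min = 51.77 h.
Threshold 40 h → overtime 11 h 46 min, regular 40 h 0 min.

Regular 40.00 hours, overtime 11.77 hours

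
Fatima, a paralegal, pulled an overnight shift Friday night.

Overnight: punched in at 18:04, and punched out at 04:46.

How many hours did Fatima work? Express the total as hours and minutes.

Overnight: 18:04 → midnight = 5 h 56 min; midnight → 04:46 = 4 h 46 min; span 10 h 42 min

10 h 42 min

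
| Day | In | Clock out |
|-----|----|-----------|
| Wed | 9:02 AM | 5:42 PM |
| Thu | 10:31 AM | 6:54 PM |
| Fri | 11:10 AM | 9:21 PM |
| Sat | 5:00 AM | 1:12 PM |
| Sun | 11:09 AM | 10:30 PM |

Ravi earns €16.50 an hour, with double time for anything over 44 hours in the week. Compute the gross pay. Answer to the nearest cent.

Wed: 9:02 AM–5:42 PM = 8 h 40 min
Thu: 10:31 AM–6:54 PM = 8 h 23 min
Fri: 11:10 AM–9:21 PM = 10 h 11 min
Sat: 5:00 AM–1:12 PM = 8 h 12 min
Sun: 11:09 AM–10:30 PM = 11 h 21 min
Total worked: 46 h 47 min = 2807 min.
Regular 44 h 0 min = 2640 min at €16.50/h; overtime 2 h 47 min = 167 min at €33.00/h.
Pay = (2640 × €16.50 + 167 × €33.00) ÷ 60 = €817.85.

€817.85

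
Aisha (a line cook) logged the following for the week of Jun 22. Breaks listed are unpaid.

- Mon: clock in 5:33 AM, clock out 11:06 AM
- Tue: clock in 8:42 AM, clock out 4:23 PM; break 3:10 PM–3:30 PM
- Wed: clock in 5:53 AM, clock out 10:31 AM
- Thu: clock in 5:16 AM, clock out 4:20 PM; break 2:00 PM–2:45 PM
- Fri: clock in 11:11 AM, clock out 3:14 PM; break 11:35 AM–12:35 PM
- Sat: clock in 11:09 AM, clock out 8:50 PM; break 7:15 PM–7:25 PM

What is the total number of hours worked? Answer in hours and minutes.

Mon: 5:33 AM–11:06 AM = 5 h 33 min
Tue: 8:42 AM–4:23 PM = 7 h 41 min; less 20 min break → 7 h 21 min
Wed: 5:53 AM–10:31 AM = 4 h 38 min
Thu: 5:16 AM–4:20 PM = 11 h 4 min; less 45 min break → 10 h 19 min
Fri: 11:11 AM–3:14 PM = 4 h 3 min; less 60 min break → 3 h 3 min
Sat: 11:09 AM–8:50 PM = 9 h 41 min; less 10 min break → 9 h 31 min
Total: 5 h 33 min + 7 h 21 min + 4 h 38 min + 10 h 19 min + 3 h 3 min + 9 h 31 min = 40 h 25 min.

40 h 25 min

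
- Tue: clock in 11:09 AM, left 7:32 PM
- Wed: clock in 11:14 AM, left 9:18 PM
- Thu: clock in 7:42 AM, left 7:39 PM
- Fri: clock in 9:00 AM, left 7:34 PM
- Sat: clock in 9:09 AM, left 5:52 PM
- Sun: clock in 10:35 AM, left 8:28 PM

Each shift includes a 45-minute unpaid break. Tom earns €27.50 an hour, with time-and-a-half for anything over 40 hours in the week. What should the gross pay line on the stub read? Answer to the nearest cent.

Tue: 11:09 AM–7:32 PM = 8 h 23 min; less 45 min break → 7 h 38 min
Wed: 11:14 AM–9:18 PM = 10 h 4 min; less 45 min break → 9 h 19 min
Thu: 7:42 AM–7:39 PM = 11 h 57 min; less 45 min break → 11 h 12 min
Fri: 9:00 AM–7:34 PM = 10 h 34 min; less 45 min break → 9 h 49 min
Sat: 9:09 AM–5:52 PM = 8 h 43 min; less 45 min break → 7 h 58 min
Sun: 10:35 AM–8:28 PM = 9 h 53 min; less 45 min break → 9 h 8 min
Total worked: 55 h 4 min = 3304 min.
Regular 40 h 0 min = 2400 min at €27.50/h; overtime 15 h 4 min = 904 min at €41.25/h.
Pay = (2400 × €27.50 + 904 × €41.25) ÷ 60 = €1721.50.

€1721.50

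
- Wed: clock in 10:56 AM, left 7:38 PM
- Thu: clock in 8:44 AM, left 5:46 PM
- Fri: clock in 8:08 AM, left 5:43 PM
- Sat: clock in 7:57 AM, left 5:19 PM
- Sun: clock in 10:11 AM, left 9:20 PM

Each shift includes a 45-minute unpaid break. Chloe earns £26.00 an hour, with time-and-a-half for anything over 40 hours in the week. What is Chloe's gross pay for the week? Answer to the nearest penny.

Wed: 10:56 AM–7:38 PM = 8 h 42 min; less 45 min break → 7 h 57 min
Thu: 8:44 AM–5:46 PM = 9 h 2 min; less 45 min break → 8 h 17 min
Fri: 8:08 AM–5:43 PM = 9 h 35 min; less 45 min break → 8 h 50 min
Sat: 7:57 AM–5:19 PM = 9 h 22 min; less 45 min break → 8 h 37 min
Sun: 10:11 AM–9:20 PM = 11 h 9 min; less 45 min break → 10 h 24 min
Total worked: 44 h 5 min = 2645 min.
Regular 40 h 0 min = 2400 min at £26.00/h; overtime 4 h 5 min = 245 min at £39.00/h.
Pay = (2400 × £26.00 + 245 × £39.00) ÷ 60 = £1199.25.

£1199.25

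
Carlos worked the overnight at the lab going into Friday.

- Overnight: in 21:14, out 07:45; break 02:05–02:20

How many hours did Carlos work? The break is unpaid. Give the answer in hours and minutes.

10 h 16 min

Overnight: 21:14 → midnight = 2 h 46 min; midnight → 07:45 = 7 h 45 min; span 10 h 31 min; less 15 min break → 10 h 16 min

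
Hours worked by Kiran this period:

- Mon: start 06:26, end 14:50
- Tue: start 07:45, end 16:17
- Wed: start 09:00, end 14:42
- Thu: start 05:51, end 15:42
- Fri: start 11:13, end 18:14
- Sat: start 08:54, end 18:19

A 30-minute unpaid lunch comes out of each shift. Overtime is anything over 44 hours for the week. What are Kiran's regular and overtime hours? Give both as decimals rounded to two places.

Mon: 06:26–14:50 = 8 h 24 min; less 30 min break → 7 h 54 min
Tue: 07:45–16:17 = 8 h 32 min; less 30 min break → 8 h 2 min
Wed: 09:00–14:42 = 5 h 42 min; less 30 min break → 5 h 12 min
Thu: 05:51–15:42 = 9 h 51 min; less 30 min break → 9 h 21 min
Fri: 11:13–18:14 = 7 h 1 min; less 30 min break → 6 h 31 min
Sat: 08:54–18:19 = 9 h 25 min; less 30 min break → 8 h 55 min
Total worked: 45 h 55 min = 45.92 h.
Threshold 44 h → overtime 1 h 55 min, regular 44 h 0 min.

Regular 44.00 hours, overtime 1.92 hours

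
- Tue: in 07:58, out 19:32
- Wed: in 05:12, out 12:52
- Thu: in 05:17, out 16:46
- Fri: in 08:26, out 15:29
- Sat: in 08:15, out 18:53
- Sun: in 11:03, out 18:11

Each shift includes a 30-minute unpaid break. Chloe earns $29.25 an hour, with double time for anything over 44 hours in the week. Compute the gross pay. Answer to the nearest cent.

Tue: 07:58–19:32 = 11 h 34 min; less 30 min break → 11 h 4 min
Wed: 05:12–12:52 = 7 h 40 min; less 30 min break → 7 h 10 min
Thu: 05:17–16:46 = 11 h 29 min; less 30 min break → 10 h 59 min
Fri: 08:26–15:29 = 7 h 3 min; less 30 min break → 6 h 33 min
Sat: 08:15–18:53 = 10 h 38 min; less 30 min break → 10 h 8 min
Sun: 11:03–18:11 = 7 h 8 min; less 30 min break → 6 h 38 min
Total worked: 52 h 32 min = 3152 min.
Regular 44 h 0 min = 2640 min at $29.25/h; overtime 8 h 32 min = 512 min at $58.50/h.
Pay = (2640 × $29.25 + 512 × $58.50) ÷ 60 = $1786.20.

$1786.20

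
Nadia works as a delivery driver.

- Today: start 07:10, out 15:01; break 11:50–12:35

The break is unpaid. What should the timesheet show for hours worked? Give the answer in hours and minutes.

7 h 6 min

Today: 07:10–15:01 = 7 h 51 min; less 45 min break → 7 h 6 min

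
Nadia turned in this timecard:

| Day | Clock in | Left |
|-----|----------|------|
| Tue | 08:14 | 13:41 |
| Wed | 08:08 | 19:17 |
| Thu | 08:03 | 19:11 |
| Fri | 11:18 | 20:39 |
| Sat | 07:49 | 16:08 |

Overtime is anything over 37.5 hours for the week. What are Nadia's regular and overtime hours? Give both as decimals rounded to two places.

Tue: 08:14–13:41 = 5 h 27 min
Wed: 08:08–19:17 = 11 h 9 min
Thu: 08:03–19:11 = 11 h 8 min
Fri: 11:18–20:39 = 9 h 21 min
Sat: 07:49–16:08 = 8 h 19 min
Total worked: 45 h 24 min = 45.40 h.
Threshold 37.5 h → overtime 7 h 54 min, regular 37 h 30 min.

Regular 37.50 hours, overtime 7.90 hours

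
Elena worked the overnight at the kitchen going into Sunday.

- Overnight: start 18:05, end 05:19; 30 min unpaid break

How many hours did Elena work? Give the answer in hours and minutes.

Overnight: 18:05 → midnight = 5 h 55 min; midnight → 05:19 = 5 h 19 min; span 11 h 14 min; less 30 min break → 10 h 44 min

10 h 44 min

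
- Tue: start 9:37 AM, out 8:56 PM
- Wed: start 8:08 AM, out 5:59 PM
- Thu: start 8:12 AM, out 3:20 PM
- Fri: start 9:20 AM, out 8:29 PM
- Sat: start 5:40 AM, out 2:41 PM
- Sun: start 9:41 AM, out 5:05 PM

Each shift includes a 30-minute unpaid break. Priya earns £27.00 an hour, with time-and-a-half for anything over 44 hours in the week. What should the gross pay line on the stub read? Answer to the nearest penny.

Tue: 9:37 AM–8:56 PM = 11 h 19 min; less 30 min break → 10 h 49 min
Wed: 8:08 AM–5:59 PM = 9 h 51 min; less 30 min break → 9 h 21 min
Thu: 8:12 AM–3:20 PM = 7 h 8 min; less 30 min break → 6 h 38 min
Fri: 9:20 AM–8:29 PM = 11 h 9 min; less 30 min break → 10 h 39 min
Sat: 5:40 AM–2:41 PM = 9 h 1 min; less 30 min break → 8 h 31 min
Sun: 9:41 AM–5:05 PM = 7 h 24 min; less 30 min break → 6 h 54 min
Total worked: 52 h 52 min = 3172 min.
Regular 44 h 0 min = 2640 min at £27.00/h; overtime 8 h 52 min = 532 min at £40.50/h.
Pay = (2640 × £27.00 + 532 × £40.50) ÷ 60 = £1547.10.

£1547.10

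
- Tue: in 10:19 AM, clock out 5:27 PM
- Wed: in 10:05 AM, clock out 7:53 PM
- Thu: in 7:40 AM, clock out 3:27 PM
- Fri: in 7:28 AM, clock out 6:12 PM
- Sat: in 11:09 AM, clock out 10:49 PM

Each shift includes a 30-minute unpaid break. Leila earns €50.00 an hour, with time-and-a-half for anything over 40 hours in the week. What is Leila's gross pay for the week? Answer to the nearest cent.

Tue: 10:19 AM–5:27 PM = 7 h 8 min; less 30 min break → 6 h 38 min
Wed: 10:05 AM–7:53 PM = 9 h 48 min; less 30 min break → 9 h 18 min
Thu: 7:40 AM–3:27 PM = 7 h 47 min; less 30 min break → 7 h 17 min
Fri: 7:28 AM–6:12 PM = 10 h 44 min; less 30 min break → 10 h 14 min
Sat: 11:09 AM–10:49 PM = 11 h 40 min; less 30 min break → 11 h 10 min
Total worked: 44 h 37 min = 2677 min.
Regular 40 h 0 min = 2400 min at €50.00/h; overtime 4 h 37 min = 277 min at €75.00/h.
Pay = (2400 × €50.00 + 277 × €75.00) ÷ 60 = €2346.25.

€2346.25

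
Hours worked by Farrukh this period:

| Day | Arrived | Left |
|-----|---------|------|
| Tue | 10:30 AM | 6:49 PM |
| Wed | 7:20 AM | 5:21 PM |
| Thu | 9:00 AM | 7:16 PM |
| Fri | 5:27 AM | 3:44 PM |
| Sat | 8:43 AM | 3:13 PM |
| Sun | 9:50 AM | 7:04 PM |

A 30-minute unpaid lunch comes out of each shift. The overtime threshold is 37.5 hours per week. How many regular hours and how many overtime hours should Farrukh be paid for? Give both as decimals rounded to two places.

Regular 37.50 hours, overtime 14.12 hours

Tue: 10:30 AM–6:49 PM = 8 h 19 min; less 30 min break → 7 h 49 min
Wed: 7:20 AM–5:21 PM = 10 h 1 min; less 30 min break → 9 h 31 min
Thu: 9:00 AM–7:16 PM = 10 h 16 min; less 30 min break → 9 h 46 min
Fri: 5:27 AM–3:44 PM = 10 h 17 min; less 30 min break → 9 h 47 min
Sat: 8:43 AM–3:13 PM = 6 h 30 min; less 30 min break → 6 h 0 min
Sun: 9:50 AM–7:04 PM = 9 h 14 min; less 30 min break → 8 h 44 min
Total worked: 51 h 37 min = 51.62 h.
Threshold 37.5 h → overtime 14 h 7 min, regular 37 h 30 min.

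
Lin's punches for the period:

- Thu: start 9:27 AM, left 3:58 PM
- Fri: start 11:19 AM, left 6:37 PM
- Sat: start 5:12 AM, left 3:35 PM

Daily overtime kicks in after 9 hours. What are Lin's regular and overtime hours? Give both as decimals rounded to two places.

Regular 22.82 hours, overtime 1.38 hours

Thu: 9:27 AM–3:58 PM = 6 h 31 min
Fri: 11:19 AM–6:37 PM = 7 h 18 min
Sat: 5:12 AM–3:35 PM = 10 h 23 min
Thu reg 6 h 31 min / OT 0 h 0 min; Fri reg 7 h 18 min / OT 0 h 0 min; Sat reg 9 h 0 min / OT 1 h 23 min.
Totals: regular 22 h 49 min, overtime 1 h 23 min.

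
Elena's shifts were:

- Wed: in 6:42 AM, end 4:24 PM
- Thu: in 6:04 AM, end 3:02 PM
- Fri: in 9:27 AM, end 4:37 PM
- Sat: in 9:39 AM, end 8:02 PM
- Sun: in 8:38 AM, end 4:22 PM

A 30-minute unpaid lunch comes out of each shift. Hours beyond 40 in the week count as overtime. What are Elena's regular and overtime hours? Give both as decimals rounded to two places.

Wed: 6:42 AM–4:24 PM = 9 h 42 min; less 30 min break → 9 h 12 min
Thu: 6:04 AM–3:02 PM = 8 h 58 min; less 30 min break → 8 h 28 min
Fri: 9:27 AM–4:37 PM = 7 h 10 min; less 30 min break → 6 h 40 min
Sat: 9:39 AM–8:02 PM = 10 h 23 min; less 30 min break → 9 h 53 min
Sun: 8:38 AM–4:22 PM = 7 h 44 min; less 30 min break → 7 h 14 min
Total worked: 41 h 27 min = 41.45 h.
Threshold 40 h → overtime 1 h 27 min, regular 40 h 0 min.

Regular 40.00 hours, overtime 1.45 hours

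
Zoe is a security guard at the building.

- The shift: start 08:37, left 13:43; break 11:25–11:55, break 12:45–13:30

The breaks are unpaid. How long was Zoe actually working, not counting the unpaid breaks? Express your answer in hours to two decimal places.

The shift: 08:37–13:43 = 5 h 6 min; less 75 min break → 3 h 51 min

3.85 hours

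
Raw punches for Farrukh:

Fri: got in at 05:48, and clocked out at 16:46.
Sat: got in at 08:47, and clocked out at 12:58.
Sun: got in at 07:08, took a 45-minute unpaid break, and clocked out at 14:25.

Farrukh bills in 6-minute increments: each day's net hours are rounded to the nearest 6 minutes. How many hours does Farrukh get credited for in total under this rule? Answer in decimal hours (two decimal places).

Fri: 05:48–16:46 = 10 h 58 min → rounds to 11 h 0 min
Sat: 08:47–12:58 = 4 h 11 min → rounds to 4 h 12 min
Sun: 07:08–14:25 = 7 h 17 min − 45 min = 6 h 32 min → rounds to 6 h 30 min
Total credited: 21 h 42 min.

21.70 hours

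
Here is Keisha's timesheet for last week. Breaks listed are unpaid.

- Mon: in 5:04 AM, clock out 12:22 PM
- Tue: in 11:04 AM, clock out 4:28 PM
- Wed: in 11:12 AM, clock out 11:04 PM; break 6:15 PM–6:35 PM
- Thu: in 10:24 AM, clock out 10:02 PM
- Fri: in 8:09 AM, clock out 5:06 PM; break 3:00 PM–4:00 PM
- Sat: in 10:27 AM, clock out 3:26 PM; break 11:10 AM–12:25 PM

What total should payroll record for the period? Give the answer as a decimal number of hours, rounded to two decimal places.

47.55 hours

Mon: 5:04 AM–12:22 PM = 7 h 18 min
Tue: 11:04 AM–4:28 PM = 5 h 24 min
Wed: 11:12 AM–11:04 PM = 11 h 52 min; less 20 min break → 11 h 32 min
Thu: 10:24 AM–10:02 PM = 11 h 38 min
Fri: 8:09 AM–5:06 PM = 8 h 57 min; less 60 min break → 7 h 57 min
Sat: 10:27 AM–3:26 PM = 4 h 59 min; less 75 min break → 3 h 44 min
Total: 7 h 18 min + 5 h 24 min + 11 h 32 min + 11 h 38 min + 7 h 57 min + 3 h 44 min = 47 h 33 min.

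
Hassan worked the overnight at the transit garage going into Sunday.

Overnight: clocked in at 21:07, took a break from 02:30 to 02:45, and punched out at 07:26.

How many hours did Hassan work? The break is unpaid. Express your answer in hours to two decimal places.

Overnight: 21:07 → midnight = 2 h 53 min; midnight → 07:26 = 7 h 26 min; span 10 h 19 min; less 15 min break → 10 h 4 min

10.07 hours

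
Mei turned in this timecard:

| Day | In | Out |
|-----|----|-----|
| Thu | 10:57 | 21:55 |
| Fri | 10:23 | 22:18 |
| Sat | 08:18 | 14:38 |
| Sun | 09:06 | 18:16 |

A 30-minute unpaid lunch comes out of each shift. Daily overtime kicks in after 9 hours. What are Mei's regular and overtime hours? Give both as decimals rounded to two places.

Thu: 10:57–21:55 = 10 h 58 min; less 30 min break → 10 h 28 min
Fri: 10:23–22:18 = 11 h 55 min; less 30 min break → 11 h 25 min
Sat: 08:18–14:38 = 6 h 20 min; less 30 min break → 5 h 50 min
Sun: 09:06–18:16 = 9 h 10 min; less 30 min break → 8 h 40 min
Thu reg 9 h 0 min / OT 1 h 28 min; Fri reg 9 h 0 min / OT 2 h 25 min; Sat reg 5 h 50 min / OT 0 h 0 min; Sun reg 8 h 40 min / OT 0 h 0 min.
Totals: regular 32 h 30 min, overtime 3 h 53 min.

Regular 32.50 hours, overtime 3.88 hours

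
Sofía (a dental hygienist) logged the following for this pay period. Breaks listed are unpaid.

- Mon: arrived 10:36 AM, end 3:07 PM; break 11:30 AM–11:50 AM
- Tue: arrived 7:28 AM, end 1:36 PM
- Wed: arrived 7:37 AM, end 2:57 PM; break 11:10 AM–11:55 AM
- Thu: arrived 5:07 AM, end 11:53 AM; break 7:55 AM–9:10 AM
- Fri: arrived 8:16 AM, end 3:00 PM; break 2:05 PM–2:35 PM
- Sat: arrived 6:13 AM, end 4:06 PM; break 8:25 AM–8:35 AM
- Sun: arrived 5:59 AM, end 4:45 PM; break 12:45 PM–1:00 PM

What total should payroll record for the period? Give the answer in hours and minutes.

Mon: 10:36 AM–3:07 PM = 4 h 31 min; less 20 min break → 4 h 11 min
Tue: 7:28 AM–1:36 PM = 6 h 8 min
Wed: 7:37 AM–2:57 PM = 7 h 20 min; less 45 min break → 6 h 35 min
Thu: 5:07 AM–11:53 AM = 6 h 46 min; less 75 min break → 5 h 31 min
Fri: 8:16 AM–3:00 PM = 6 h 44 min; less 30 min break → 6 h 14 min
Sat: 6:13 AM–4:06 PM = 9 h 53 min; less 10 min break → 9 h 43 min
Sun: 5:59 AM–4:45 PM = 10 h 46 min; less 15 min break → 10 h 31 min
Total: 4 h 11 min + 6 h 8 min + 6 h 35 min + 5 h 31 min + 6 h 14 min + 9 h 43 min + 10 h 31 min = 48 h 53 min.

48 h 53 min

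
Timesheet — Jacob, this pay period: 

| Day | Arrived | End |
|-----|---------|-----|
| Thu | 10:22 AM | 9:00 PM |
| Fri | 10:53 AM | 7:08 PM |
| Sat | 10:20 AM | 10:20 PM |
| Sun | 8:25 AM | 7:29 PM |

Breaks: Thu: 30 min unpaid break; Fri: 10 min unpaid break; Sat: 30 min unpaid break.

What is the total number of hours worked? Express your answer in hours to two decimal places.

Thu: 10:22 AM–9:00 PM = 10 h 38 min; less 30 min break → 10 h 8 min
Fri: 10:53 AM–7:08 PM = 8 h 15 min; less 10 min break → 8 h 5 min
Sat: 10:20 AM–10:20 PM = 12 h 0 min; less 30 min break → 11 h 30 min
Sun: 8:25 AM–7:29 PM = 11 h 4 min
Total: 10 h 8 min + 8 h 5 min + 11 h 30 min + 11 h 4 min = 40 h 47 min.

40.78 hours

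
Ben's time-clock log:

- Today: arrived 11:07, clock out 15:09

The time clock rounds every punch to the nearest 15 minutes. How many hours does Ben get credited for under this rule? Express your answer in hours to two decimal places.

Today: in 11:07→11:00, out 15:09→15:15; 4 h 15 min

4.25 hours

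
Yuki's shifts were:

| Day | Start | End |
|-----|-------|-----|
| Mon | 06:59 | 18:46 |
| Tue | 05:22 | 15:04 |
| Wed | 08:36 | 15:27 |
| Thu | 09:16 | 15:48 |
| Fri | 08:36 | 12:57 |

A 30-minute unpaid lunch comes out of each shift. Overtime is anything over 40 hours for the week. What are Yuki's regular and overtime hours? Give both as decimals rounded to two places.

Mon: 06:59–18:46 = 11 h 47 min; less 30 min break → 11 h 17 min
Tue: 05:22–15:04 = 9 h 42 min; less 30 min break → 9 h 12 min
Wed: 08:36–15:27 = 6 h 51 min; less 30 min break → 6 h 21 min
Thu: 09:16–15:48 = 6 h 32 min; less 30 min break → 6 h 2 min
Fri: 08:36–12:57 = 4 h 21 min; less 30 min break → 3 h 51 min
Total worked: 36 h 43 min = 36.72 h.
Threshold 40 h → overtime 0 h 0 min, regular 36 h 43 min.

Regular 36.72 hours, overtime 0.00 hours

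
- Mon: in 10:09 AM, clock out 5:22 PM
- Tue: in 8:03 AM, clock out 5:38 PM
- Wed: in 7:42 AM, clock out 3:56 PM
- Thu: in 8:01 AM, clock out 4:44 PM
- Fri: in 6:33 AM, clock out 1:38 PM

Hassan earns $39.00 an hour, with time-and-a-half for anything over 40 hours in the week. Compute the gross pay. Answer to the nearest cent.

$1608.75

Mon: 10:09 AM–5:22 PM = 7 h 13 min
Tue: 8:03 AM–5:38 PM = 9 h 35 min
Wed: 7:42 AM–3:56 PM = 8 h 14 min
Thu: 8:01 AM–4:44 PM = 8 h 43 min
Fri: 6:33 AM–1:38 PM = 7 h 5 min
Total worked: 40 h 50 min = 2450 min.
Regular 40 h 0 min = 2400 min at $39.00/h; overtime 0 h 50 min = 50 min at $58.50/h.
Pay = (2400 × $39.00 + 50 × $58.50) ÷ 60 = $1608.75.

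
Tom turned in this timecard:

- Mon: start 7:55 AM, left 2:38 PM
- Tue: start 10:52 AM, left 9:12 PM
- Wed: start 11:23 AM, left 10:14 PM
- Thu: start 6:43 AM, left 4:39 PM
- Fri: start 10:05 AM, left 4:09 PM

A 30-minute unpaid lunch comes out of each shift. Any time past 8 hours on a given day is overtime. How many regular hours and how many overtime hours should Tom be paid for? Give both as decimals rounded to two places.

Regular 35.78 hours, overtime 5.62 hours

Mon: 7:55 AM–2:38 PM = 6 h 43 min; less 30 min break → 6 h 13 min
Tue: 10:52 AM–9:12 PM = 10 h 20 min; less 30 min break → 9 h 50 min
Wed: 11:23 AM–10:14 PM = 10 h 51 min; less 30 min break → 10 h 21 min
Thu: 6:43 AM–4:39 PM = 9 h 56 min; less 30 min break → 9 h 26 min
Fri: 10:05 AM–4:09 PM = 6 h 4 min; less 30 min break → 5 h 34 min
Mon reg 6 h 13 min / OT 0 h 0 min; Tue reg 8 h 0 min / OT 1 h 50 min; Wed reg 8 h 0 min / OT 2 h 21 min; Thu reg 8 h 0 min / OT 1 h 26 min; Fri reg 5 h 34 min / OT 0 h 0 min.
Totals: regular 35 h 47 min, overtime 5 h 37 min.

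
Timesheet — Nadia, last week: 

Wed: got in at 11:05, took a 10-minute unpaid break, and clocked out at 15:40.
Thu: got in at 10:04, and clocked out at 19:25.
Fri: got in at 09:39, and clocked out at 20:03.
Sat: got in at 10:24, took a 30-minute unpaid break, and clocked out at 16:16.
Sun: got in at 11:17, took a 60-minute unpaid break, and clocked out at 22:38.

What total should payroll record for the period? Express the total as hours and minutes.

Wed: 11:05–15:40 = 4 h 35 min; less 10 min break → 4 h 25 min
Thu: 10:04–19:25 = 9 h 21 min
Fri: 09:39–20:03 = 10 h 24 min
Sat: 10:24–16:16 = 5 h 52 min; less 30 min break → 5 h 22 min
Sun: 11:17–22:38 = 11 h 21 min; less 60 min break → 10 h 21 min
Total: 4 h 25 min + 9 h 21 min + 10 h 24 min + 5 h 22 min + 10 h 21 min = 39 h 53 min.

39 h 53 min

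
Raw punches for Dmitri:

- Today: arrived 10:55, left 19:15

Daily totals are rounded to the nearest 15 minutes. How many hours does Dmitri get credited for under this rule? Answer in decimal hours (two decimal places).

8.25 hours

Today: 10:55–19:15 = 8 h 20 min → rounds to 8 h 15 min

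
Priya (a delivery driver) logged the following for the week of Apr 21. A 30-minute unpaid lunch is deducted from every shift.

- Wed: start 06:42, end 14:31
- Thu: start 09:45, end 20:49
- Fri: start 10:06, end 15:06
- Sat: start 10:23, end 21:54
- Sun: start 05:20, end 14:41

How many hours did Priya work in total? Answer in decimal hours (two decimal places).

42.25 hours

Wed: 06:42–14:31 = 7 h 49 min; less 30 min break → 7 h 19 min
Thu: 09:45–20:49 = 11 h 4 min; less 30 min break → 10 h 34 min
Fri: 10:06–15:06 = 5 h 0 min; less 30 min break → 4 h 30 min
Sat: 10:23–21:54 = 11 h 31 min; less 30 min break → 11 h 1 min
Sun: 05:20–14:41 = 9 h 21 min; less 30 min break → 8 h 51 min
Total: 7 h 19 min + 10 h 34 min + 4 h 30 min + 11 h 1 min + 8 h 51 min = 42 h 15 min.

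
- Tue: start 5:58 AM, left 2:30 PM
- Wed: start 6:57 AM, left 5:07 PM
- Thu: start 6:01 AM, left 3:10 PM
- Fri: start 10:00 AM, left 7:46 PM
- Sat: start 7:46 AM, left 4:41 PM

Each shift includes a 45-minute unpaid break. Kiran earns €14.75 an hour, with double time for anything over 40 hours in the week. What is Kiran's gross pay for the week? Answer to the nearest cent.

Tue: 5:58 AM–2:30 PM = 8 h 32 min; less 45 min break → 7 h 47 min
Wed: 6:57 AM–5:07 PM = 10 h 10 min; less 45 min break → 9 h 25 min
Thu: 6:01 AM–3:10 PM = 9 h 9 min; less 45 min break → 8 h 24 min
Fri: 10:00 AM–7:46 PM = 9 h 46 min; less 45 min break → 9 h 1 min
Sat: 7:46 AM–4:41 PM = 8 h 55 min; less 45 min break → 8 h 10 min
Total worked: 42 h 47 min = 2567 min.
Regular 40 h 0 min = 2400 min at €14.75/h; overtime 2 h 47 min = 167 min at €29.50/h.
Pay = (2400 × €14.75 + 167 × €29.50) ÷ 60 = €672.11.

€672.11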